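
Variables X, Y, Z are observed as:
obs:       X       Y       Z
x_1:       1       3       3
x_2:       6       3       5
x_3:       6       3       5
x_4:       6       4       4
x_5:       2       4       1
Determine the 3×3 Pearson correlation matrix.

Step 1 — column means:
  mean(X) = (1 + 6 + 6 + 6 + 2) / 5 = 21/5 = 4.2
  mean(Y) = (3 + 3 + 3 + 4 + 4) / 5 = 17/5 = 3.4
  mean(Z) = (3 + 5 + 5 + 4 + 1) / 5 = 18/5 = 3.6

Step 2 — sample variances and covariances s[i,j] = (1/(n-1)) · Σ_k (x_{k,i} - mean_i) · (x_{k,j} - mean_j), with n-1 = 4:
  s[X,X] = ((-3.2)·(-3.2) + (1.8)·(1.8) + (1.8)·(1.8) + (1.8)·(1.8) + (-2.2)·(-2.2)) / 4 = 24.8/4 = 6.2
  s[X,Y] = ((-3.2)·(-0.4) + (1.8)·(-0.4) + (1.8)·(-0.4) + (1.8)·(0.6) + (-2.2)·(0.6)) / 4 = -0.4/4 = -0.1
  s[X,Z] = ((-3.2)·(-0.6) + (1.8)·(1.4) + (1.8)·(1.4) + (1.8)·(0.4) + (-2.2)·(-2.6)) / 4 = 13.4/4 = 3.35
  s[Y,Y] = ((-0.4)·(-0.4) + (-0.4)·(-0.4) + (-0.4)·(-0.4) + (0.6)·(0.6) + (0.6)·(0.6)) / 4 = 1.2/4 = 0.3
  s[Y,Z] = ((-0.4)·(-0.6) + (-0.4)·(1.4) + (-0.4)·(1.4) + (0.6)·(0.4) + (0.6)·(-2.6)) / 4 = -2.2/4 = -0.55
  s[Z,Z] = ((-0.6)·(-0.6) + (1.4)·(1.4) + (1.4)·(1.4) + (0.4)·(0.4) + (-2.6)·(-2.6)) / 4 = 11.2/4 = 2.8
  Sample standard deviations s_i = √(s[i,i]):
  s(X) = √(6.2) = 2.49
  s(Y) = √(0.3) = 0.5477
  s(Z) = √(2.8) = 1.6733

Step 3 — r_{ij} = s_{ij} / (s_i · s_j):
  r[X,X] = 1 (diagonal).
  r[X,Y] = -0.1 / (2.49 · 0.5477) = -0.1 / 1.3638 = -0.0733
  r[X,Z] = 3.35 / (2.49 · 1.6733) = 3.35 / 4.1665 = 0.804
  r[Y,Y] = 1 (diagonal).
  r[Y,Z] = -0.55 / (0.5477 · 1.6733) = -0.55 / 0.9165 = -0.6001
  r[Z,Z] = 1 (diagonal).

R is symmetric with unit diagonal. Assembling:

R = [[1, -0.0733, 0.804],
 [-0.0733, 1, -0.6001],
 [0.804, -0.6001, 1]]


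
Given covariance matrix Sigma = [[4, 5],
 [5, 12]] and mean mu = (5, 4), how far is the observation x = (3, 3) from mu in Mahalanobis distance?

Step 1 — centre the observation: (x - mu) = (-2, -1).

Step 2 — invert Sigma. det(Sigma) = 4·12 - (5)² = 23.
  Sigma^{-1} = (1/det) · [[d, -b], [-b, a]] = [[0.5217, -0.2174],
 [-0.2174, 0.1739]].

Step 3 — form the quadratic (x - mu)^T · Sigma^{-1} · (x - mu):
  Sigma^{-1} · (x - mu) = (-0.8261, 0.2609).
  (x - mu)^T · [Sigma^{-1} · (x - mu)] = (-2)·(-0.8261) + (-1)·(0.2609) = 1.3913.

Step 4 — take square root: d = √(1.3913) ≈ 1.1795.

d(x, mu) = √(1.3913) ≈ 1.1795


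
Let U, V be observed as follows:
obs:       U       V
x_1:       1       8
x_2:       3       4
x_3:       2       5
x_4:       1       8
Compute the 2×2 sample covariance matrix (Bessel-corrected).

Step 1 — column means:
  mean(U) = (1 + 3 + 2 + 1) / 4 = 7/4 = 1.75
  mean(V) = (8 + 4 + 5 + 8) / 4 = 25/4 = 6.25

Step 2 — sample covariance S[i,j] = (1/(n-1)) · Σ_k (x_{k,i} - mean_i) · (x_{k,j} - mean_j), with n-1 = 3.
  S[U,U] = ((-0.75)·(-0.75) + (1.25)·(1.25) + (0.25)·(0.25) + (-0.75)·(-0.75)) / 3 = 2.75/3 = 0.9167
  S[U,V] = ((-0.75)·(1.75) + (1.25)·(-2.25) + (0.25)·(-1.25) + (-0.75)·(1.75)) / 3 = -5.75/3 = -1.9167
  S[V,V] = ((1.75)·(1.75) + (-2.25)·(-2.25) + (-1.25)·(-1.25) + (1.75)·(1.75)) / 3 = 12.75/3 = 4.25

S is symmetric (S[j,i] = S[i,j]). Assembling:

S = [[0.9167, -1.9167],
 [-1.9167, 4.25]]


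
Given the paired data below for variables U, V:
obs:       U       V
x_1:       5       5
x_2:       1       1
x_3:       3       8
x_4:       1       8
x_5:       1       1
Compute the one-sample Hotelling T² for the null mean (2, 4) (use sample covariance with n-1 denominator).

Step 1 — sample mean vector:
  mean(U) = (5 + 1 + 3 + 1 + 1) / 5 = 11/5 = 2.2
  mean(V) = (5 + 1 + 8 + 8 + 1) / 5 = 23/5 = 4.6
  x̄ = (2.2, 4.6),  deviation x̄ - mu_0 = (2.2, 4.6) - (2, 4) = (0.2, 0.6).

Step 2 — sample covariance matrix, S[i,j] = (1/(n-1)) · Σ_k (x_{k,i} - mean_i) · (x_{k,j} - mean_j), divisor n-1 = 4:
  S[U,U] = ((2.8)·(2.8) + (-1.2)·(-1.2) + (0.8)·(0.8) + (-1.2)·(-1.2) + (-1.2)·(-1.2)) / 4 = 12.8/4 = 3.2
  S[U,V] = ((2.8)·(0.4) + (-1.2)·(-3.6) + (0.8)·(3.4) + (-1.2)·(3.4) + (-1.2)·(-3.6)) / 4 = 8.4/4 = 2.1
  S[V,V] = ((0.4)·(0.4) + (-3.6)·(-3.6) + (3.4)·(3.4) + (3.4)·(3.4) + (-3.6)·(-3.6)) / 4 = 49.2/4 = 12.3
  S = [[3.2, 2.1],
 [2.1, 12.3]].

Step 3 — invert S. det(S) = 3.2·12.3 - (2.1)² = 34.95.
  S^{-1} = (1/det) · [[d, -b], [-b, a]] = [[0.3519, -0.0601],
 [-0.0601, 0.0916]].

Step 4 — quadratic form (x̄ - mu_0)^T · S^{-1} · (x̄ - mu_0):
  S^{-1} · (x̄ - mu_0) = (0.0343, 0.0429),
  (x̄ - mu_0)^T · [...] = (0.2)·(0.0343) + (0.6)·(0.0429) = 0.0326.

Step 5 — scale by n: T² = 5 · 0.0326 = 0.1631.

T² ≈ 0.1631


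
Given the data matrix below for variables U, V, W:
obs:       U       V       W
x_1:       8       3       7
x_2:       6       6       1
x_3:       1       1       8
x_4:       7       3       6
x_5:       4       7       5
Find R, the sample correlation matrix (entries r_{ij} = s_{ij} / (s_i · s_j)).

Step 1 — column means:
  mean(U) = (8 + 6 + 1 + 7 + 4) / 5 = 26/5 = 5.2
  mean(V) = (3 + 6 + 1 + 3 + 7) / 5 = 20/5 = 4
  mean(W) = (7 + 1 + 8 + 6 + 5) / 5 = 27/5 = 5.4

Step 2 — sample variances and covariances s[i,j] = (1/(n-1)) · Σ_k (x_{k,i} - mean_i) · (x_{k,j} - mean_j), with n-1 = 4:
  s[U,U] = ((2.8)·(2.8) + (0.8)·(0.8) + (-4.2)·(-4.2) + (1.8)·(1.8) + (-1.2)·(-1.2)) / 4 = 30.8/4 = 7.7
  s[U,V] = ((2.8)·(-1) + (0.8)·(2) + (-4.2)·(-3) + (1.8)·(-1) + (-1.2)·(3)) / 4 = 6/4 = 1.5
  s[U,W] = ((2.8)·(1.6) + (0.8)·(-4.4) + (-4.2)·(2.6) + (1.8)·(0.6) + (-1.2)·(-0.4)) / 4 = -8.4/4 = -2.1
  s[V,V] = ((-1)·(-1) + (2)·(2) + (-3)·(-3) + (-1)·(-1) + (3)·(3)) / 4 = 24/4 = 6
  s[V,W] = ((-1)·(1.6) + (2)·(-4.4) + (-3)·(2.6) + (-1)·(0.6) + (3)·(-0.4)) / 4 = -20/4 = -5
  s[W,W] = ((1.6)·(1.6) + (-4.4)·(-4.4) + (2.6)·(2.6) + (0.6)·(0.6) + (-0.4)·(-0.4)) / 4 = 29.2/4 = 7.3
  Sample standard deviations s_i = √(s[i,i]):
  s(U) = √(7.7) = 2.7749
  s(V) = √(6) = 2.4495
  s(W) = √(7.3) = 2.7019

Step 3 — r_{ij} = s_{ij} / (s_i · s_j):
  r[U,U] = 1 (diagonal).
  r[U,V] = 1.5 / (2.7749 · 2.4495) = 1.5 / 6.7971 = 0.2207
  r[U,W] = -2.1 / (2.7749 · 2.7019) = -2.1 / 7.4973 = -0.2801
  r[V,V] = 1 (diagonal).
  r[V,W] = -5 / (2.4495 · 2.7019) = -5 / 6.6182 = -0.7555
  r[W,W] = 1 (diagonal).

R is symmetric with unit diagonal. Assembling:

R = [[1, 0.2207, -0.2801],
 [0.2207, 1, -0.7555],
 [-0.2801, -0.7555, 1]]


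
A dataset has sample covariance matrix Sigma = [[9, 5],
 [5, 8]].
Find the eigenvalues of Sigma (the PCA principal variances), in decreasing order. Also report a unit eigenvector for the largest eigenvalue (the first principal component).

Step 1 — characteristic polynomial of 2×2 Sigma:
  det(Sigma - λI) = λ² - trace · λ + det = 0.
  trace = 9 + 8 = 17, det = 9·8 - (5)² = 47.
Step 2 — discriminant:
  Δ = trace² - 4·det = 289 - 188 = 101.
Step 3 — eigenvalues:
  λ = (trace ± √Δ)/2 = (17 ± 10.0499)/2,
  λ_1 = 13.5249,  λ_2 = 3.4751.

Step 4 — unit eigenvector for λ_1: solve (Sigma - λ_1 I)v = 0. First row:
  (9 - 13.5249)·v_x + (5)·v_y = 0, i.e. (-4.5249)·v_x + (5)·v_y = 0,
  so v ∝ (b, λ_1 - a) = (5, 4.5249) = u.
  ||u|| = √((5)² + (4.5249)²) = √(45.4751) ≈ 6.7435,
  v_1 = u/||u|| ≈ (0.7415, 0.671) (||v_1|| = 1).

λ_1 = 13.5249,  λ_2 = 3.4751;  v_1 ≈ (0.7415, 0.671)


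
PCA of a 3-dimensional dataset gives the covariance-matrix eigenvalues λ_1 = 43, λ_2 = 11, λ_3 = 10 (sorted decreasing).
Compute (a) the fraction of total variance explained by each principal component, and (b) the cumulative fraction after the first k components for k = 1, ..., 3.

Step 1 — total variance = trace(Sigma) = Σ λ_i = 43 + 11 + 10 = 64.

Step 2 — fraction explained by component i = λ_i / Σ λ:
  PC1: 43/64 = 0.6719
  PC2: 11/64 = 0.1719
  PC3: 10/64 = 0.1562

Step 3 — cumulative fraction after k components = (λ_1 + ... + λ_k) / Σ λ:
  k = 1: 43/64 = 0.6719
  k = 2: (43 + 11)/64 = 54/64 = 0.8438
  k = 3: (43 + 11 + 10)/64 = 64/64 = 1

Summary (fraction, with percent):

explained: PC1 0.6719 (67.19%), PC2 0.1719 (17.19%), PC3 0.1562 (15.62%);  cumulative: 0.6719, 0.8438, 1


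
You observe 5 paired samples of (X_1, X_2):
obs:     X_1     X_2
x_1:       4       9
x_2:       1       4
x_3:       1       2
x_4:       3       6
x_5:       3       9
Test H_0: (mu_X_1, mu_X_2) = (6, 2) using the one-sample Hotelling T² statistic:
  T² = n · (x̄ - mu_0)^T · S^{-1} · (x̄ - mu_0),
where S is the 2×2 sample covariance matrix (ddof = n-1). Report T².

Step 1 — sample mean vector:
  mean(X_1) = (4 + 1 + 1 + 3 + 3) / 5 = 12/5 = 2.4
  mean(X_2) = (9 + 4 + 2 + 6 + 9) / 5 = 30/5 = 6
  x̄ = (2.4, 6),  deviation x̄ - mu_0 = (2.4, 6) - (6, 2) = (-3.6, 4).

Step 2 — sample covariance matrix, S[i,j] = (1/(n-1)) · Σ_k (x_{k,i} - mean_i) · (x_{k,j} - mean_j), divisor n-1 = 4:
  S[X_1,X_1] = ((1.6)·(1.6) + (-1.4)·(-1.4) + (-1.4)·(-1.4) + (0.6)·(0.6) + (0.6)·(0.6)) / 4 = 7.2/4 = 1.8
  S[X_1,X_2] = ((1.6)·(3) + (-1.4)·(-2) + (-1.4)·(-4) + (0.6)·(0) + (0.6)·(3)) / 4 = 15/4 = 3.75
  S[X_2,X_2] = ((3)·(3) + (-2)·(-2) + (-4)·(-4) + (0)·(0) + (3)·(3)) / 4 = 38/4 = 9.5
  S = [[1.8, 3.75],
 [3.75, 9.5]].

Step 3 — invert S. det(S) = 1.8·9.5 - (3.75)² = 3.0375.
  S^{-1} = (1/det) · [[d, -b], [-b, a]] = [[3.1276, -1.2346],
 [-1.2346, 0.5926]].

Step 4 — quadratic form (x̄ - mu_0)^T · S^{-1} · (x̄ - mu_0):
  S^{-1} · (x̄ - mu_0) = (-16.1975, 6.8148),
  (x̄ - mu_0)^T · [...] = (-3.6)·(-16.1975) + (4)·(6.8148) = 85.5704.

Step 5 — scale by n: T² = 5 · 85.5704 = 427.8519.

T² ≈ 427.8519


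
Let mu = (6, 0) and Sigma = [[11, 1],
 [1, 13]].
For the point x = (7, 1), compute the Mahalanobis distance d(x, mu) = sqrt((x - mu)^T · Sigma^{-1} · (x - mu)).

Step 1 — centre the observation: (x - mu) = (1, 1).

Step 2 — invert Sigma. det(Sigma) = 11·13 - (1)² = 142.
  Sigma^{-1} = (1/det) · [[d, -b], [-b, a]] = [[0.0915, -0.007],
 [-0.007, 0.0775]].

Step 3 — form the quadratic (x - mu)^T · Sigma^{-1} · (x - mu):
  Sigma^{-1} · (x - mu) = (0.0845, 0.0704).
  (x - mu)^T · [Sigma^{-1} · (x - mu)] = (1)·(0.0845) + (1)·(0.0704) = 0.1549.

Step 4 — take square root: d = √(0.1549) ≈ 0.3936.

d(x, mu) = √(0.1549) ≈ 0.3936


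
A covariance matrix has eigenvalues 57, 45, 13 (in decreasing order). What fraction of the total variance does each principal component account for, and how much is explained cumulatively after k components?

Step 1 — total variance = trace(Sigma) = Σ λ_i = 57 + 45 + 13 = 115.

Step 2 — fraction explained by component i = λ_i / Σ λ:
  PC1: 57/115 = 0.4957
  PC2: 45/115 = 0.3913
  PC3: 13/115 = 0.113

Step 3 — cumulative fraction after k components = (λ_1 + ... + λ_k) / Σ λ:
  k = 1: 57/115 = 0.4957
  k = 2: (57 + 45)/115 = 102/115 = 0.887
  k = 3: (57 + 45 + 13)/115 = 115/115 = 1

Summary (fraction, with percent):

explained: PC1 0.4957 (49.57%), PC2 0.3913 (39.13%), PC3 0.113 (11.3%);  cumulative: 0.4957, 0.887, 1


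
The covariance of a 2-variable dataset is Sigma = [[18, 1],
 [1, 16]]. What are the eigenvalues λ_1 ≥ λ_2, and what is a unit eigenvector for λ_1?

Step 1 — characteristic polynomial of 2×2 Sigma:
  det(Sigma - λI) = λ² - trace · λ + det = 0.
  trace = 18 + 16 = 34, det = 18·16 - (1)² = 287.
Step 2 — discriminant:
  Δ = trace² - 4·det = 1156 - 1148 = 8.
Step 3 — eigenvalues:
  λ = (trace ± √Δ)/2 = (34 ± 2.8284)/2,
  λ_1 = 18.4142,  λ_2 = 15.5858.

Step 4 — unit eigenvector for λ_1: solve (Sigma - λ_1 I)v = 0. First row:
  (18 - 18.4142)·v_x + (1)·v_y = 0, i.e. (-0.4142)·v_x + (1)·v_y = 0,
  so v ∝ (b, λ_1 - a) = (1, 0.4142) = u.
  ||u|| = √((1)² + (0.4142)²) = √(1.1716) ≈ 1.0824,
  v_1 = u/||u|| ≈ (0.9239, 0.3827) (||v_1|| = 1).

λ_1 = 18.4142,  λ_2 = 15.5858;  v_1 ≈ (0.9239, 0.3827)


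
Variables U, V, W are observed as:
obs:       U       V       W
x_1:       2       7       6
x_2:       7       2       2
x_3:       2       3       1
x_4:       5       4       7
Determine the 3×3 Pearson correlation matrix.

Step 1 — column means:
  mean(U) = (2 + 7 + 2 + 5) / 4 = 16/4 = 4
  mean(V) = (7 + 2 + 3 + 4) / 4 = 16/4 = 4
  mean(W) = (6 + 2 + 1 + 7) / 4 = 16/4 = 4

Step 2 — sample variances and covariances s[i,j] = (1/(n-1)) · Σ_k (x_{k,i} - mean_i) · (x_{k,j} - mean_j), with n-1 = 3:
  s[U,U] = ((-2)·(-2) + (3)·(3) + (-2)·(-2) + (1)·(1)) / 3 = 18/3 = 6
  s[U,V] = ((-2)·(3) + (3)·(-2) + (-2)·(-1) + (1)·(0)) / 3 = -10/3 = -3.3333
  s[U,W] = ((-2)·(2) + (3)·(-2) + (-2)·(-3) + (1)·(3)) / 3 = -1/3 = -0.3333
  s[V,V] = ((3)·(3) + (-2)·(-2) + (-1)·(-1) + (0)·(0)) / 3 = 14/3 = 4.6667
  s[V,W] = ((3)·(2) + (-2)·(-2) + (-1)·(-3) + (0)·(3)) / 3 = 13/3 = 4.3333
  s[W,W] = ((2)·(2) + (-2)·(-2) + (-3)·(-3) + (3)·(3)) / 3 = 26/3 = 8.6667
  Sample standard deviations s_i = √(s[i,i]):
  s(U) = √(6) = 2.4495
  s(V) = √(4.6667) = 2.1602
  s(W) = √(8.6667) = 2.9439

Step 3 — r_{ij} = s_{ij} / (s_i · s_j):
  r[U,U] = 1 (diagonal).
  r[U,V] = -3.3333 / (2.4495 · 2.1602) = -3.3333 / 5.2915 = -0.6299
  r[U,W] = -0.3333 / (2.4495 · 2.9439) = -0.3333 / 7.2111 = -0.0462
  r[V,V] = 1 (diagonal).
  r[V,W] = 4.3333 / (2.1602 · 2.9439) = 4.3333 / 6.3596 = 0.6814
  r[W,W] = 1 (diagonal).

R is symmetric with unit diagonal. Assembling:

R = [[1, -0.6299, -0.0462],
 [-0.6299, 1, 0.6814],
 [-0.0462, 0.6814, 1]]


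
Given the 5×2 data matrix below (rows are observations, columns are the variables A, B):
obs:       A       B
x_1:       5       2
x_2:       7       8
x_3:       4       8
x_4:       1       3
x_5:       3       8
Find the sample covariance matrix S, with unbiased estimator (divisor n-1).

Step 1 — column means:
  mean(A) = (5 + 7 + 4 + 1 + 3) / 5 = 20/5 = 4
  mean(B) = (2 + 8 + 8 + 3 + 8) / 5 = 29/5 = 5.8

Step 2 — sample covariance S[i,j] = (1/(n-1)) · Σ_k (x_{k,i} - mean_i) · (x_{k,j} - mean_j), with n-1 = 4.
  S[A,A] = ((1)·(1) + (3)·(3) + (0)·(0) + (-3)·(-3) + (-1)·(-1)) / 4 = 20/4 = 5
  S[A,B] = ((1)·(-3.8) + (3)·(2.2) + (0)·(2.2) + (-3)·(-2.8) + (-1)·(2.2)) / 4 = 9/4 = 2.25
  S[B,B] = ((-3.8)·(-3.8) + (2.2)·(2.2) + (2.2)·(2.2) + (-2.8)·(-2.8) + (2.2)·(2.2)) / 4 = 36.8/4 = 9.2

S is symmetric (S[j,i] = S[i,j]). Assembling:

S = [[5, 2.25],
 [2.25, 9.2]]


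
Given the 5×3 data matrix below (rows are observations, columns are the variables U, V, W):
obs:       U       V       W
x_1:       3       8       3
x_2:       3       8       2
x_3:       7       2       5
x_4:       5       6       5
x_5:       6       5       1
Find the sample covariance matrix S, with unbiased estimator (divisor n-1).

Step 1 — column means:
  mean(U) = (3 + 3 + 7 + 5 + 6) / 5 = 24/5 = 4.8
  mean(V) = (8 + 8 + 2 + 6 + 5) / 5 = 29/5 = 5.8
  mean(W) = (3 + 2 + 5 + 5 + 1) / 5 = 16/5 = 3.2

Step 2 — sample covariance S[i,j] = (1/(n-1)) · Σ_k (x_{k,i} - mean_i) · (x_{k,j} - mean_j), with n-1 = 4.
  S[U,U] = ((-1.8)·(-1.8) + (-1.8)·(-1.8) + (2.2)·(2.2) + (0.2)·(0.2) + (1.2)·(1.2)) / 4 = 12.8/4 = 3.2
  S[U,V] = ((-1.8)·(2.2) + (-1.8)·(2.2) + (2.2)·(-3.8) + (0.2)·(0.2) + (1.2)·(-0.8)) / 4 = -17.2/4 = -4.3
  S[U,W] = ((-1.8)·(-0.2) + (-1.8)·(-1.2) + (2.2)·(1.8) + (0.2)·(1.8) + (1.2)·(-2.2)) / 4 = 4.2/4 = 1.05
  S[V,V] = ((2.2)·(2.2) + (2.2)·(2.2) + (-3.8)·(-3.8) + (0.2)·(0.2) + (-0.8)·(-0.8)) / 4 = 24.8/4 = 6.2
  S[V,W] = ((2.2)·(-0.2) + (2.2)·(-1.2) + (-3.8)·(1.8) + (0.2)·(1.8) + (-0.8)·(-2.2)) / 4 = -7.8/4 = -1.95
  S[W,W] = ((-0.2)·(-0.2) + (-1.2)·(-1.2) + (1.8)·(1.8) + (1.8)·(1.8) + (-2.2)·(-2.2)) / 4 = 12.8/4 = 3.2

S is symmetric (S[j,i] = S[i,j]). Assembling:

S = [[3.2, -4.3, 1.05],
 [-4.3, 6.2, -1.95],
 [1.05, -1.95, 3.2]]


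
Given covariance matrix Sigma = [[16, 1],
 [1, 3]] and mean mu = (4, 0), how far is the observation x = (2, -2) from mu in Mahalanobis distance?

Step 1 — centre the observation: (x - mu) = (-2, -2).

Step 2 — invert Sigma. det(Sigma) = 16·3 - (1)² = 47.
  Sigma^{-1} = (1/det) · [[d, -b], [-b, a]] = [[0.0638, -0.0213],
 [-0.0213, 0.3404]].

Step 3 — form the quadratic (x - mu)^T · Sigma^{-1} · (x - mu):
  Sigma^{-1} · (x - mu) = (-0.0851, -0.6383).
  (x - mu)^T · [Sigma^{-1} · (x - mu)] = (-2)·(-0.0851) + (-2)·(-0.6383) = 1.4468.

Step 4 — take square root: d = √(1.4468) ≈ 1.2028.

d(x, mu) = √(1.4468) ≈ 1.2028


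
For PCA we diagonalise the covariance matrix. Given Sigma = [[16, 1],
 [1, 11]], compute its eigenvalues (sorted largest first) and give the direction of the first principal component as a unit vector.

Step 1 — characteristic polynomial of 2×2 Sigma:
  det(Sigma - λI) = λ² - trace · λ + det = 0.
  trace = 16 + 11 = 27, det = 16·11 - (1)² = 175.
Step 2 — discriminant:
  Δ = trace² - 4·det = 729 - 700 = 29.
Step 3 — eigenvalues:
  λ = (trace ± √Δ)/2 = (27 ± 5.3852)/2,
  λ_1 = 16.1926,  λ_2 = 10.8074.

Step 4 — unit eigenvector for λ_1: solve (Sigma - λ_1 I)v = 0. First row:
  (16 - 16.1926)·v_x + (1)·v_y = 0, i.e. (-0.1926)·v_x + (1)·v_y = 0,
  so v ∝ (b, λ_1 - a) = (1, 0.1926) = u.
  ||u|| = √((1)² + (0.1926)²) = √(1.0371) ≈ 1.0184,
  v_1 = u/||u|| ≈ (0.982, 0.1891) (||v_1|| = 1).

λ_1 = 16.1926,  λ_2 = 10.8074;  v_1 ≈ (0.982, 0.1891)


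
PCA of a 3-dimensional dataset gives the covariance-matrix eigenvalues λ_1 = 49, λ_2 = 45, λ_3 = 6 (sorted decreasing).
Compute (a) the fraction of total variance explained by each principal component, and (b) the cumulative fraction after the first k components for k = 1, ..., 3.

Step 1 — total variance = trace(Sigma) = Σ λ_i = 49 + 45 + 6 = 100.

Step 2 — fraction explained by component i = λ_i / Σ λ:
  PC1: 49/100 = 0.49
  PC2: 45/100 = 0.45
  PC3: 6/100 = 0.06

Step 3 — cumulative fraction after k components = (λ_1 + ... + λ_k) / Σ λ:
  k = 1: 49/100 = 0.49
  k = 2: (49 + 45)/100 = 94/100 = 0.94
  k = 3: (49 + 45 + 6)/100 = 100/100 = 1

Summary (fraction, with percent):

explained: PC1 0.49 (49%), PC2 0.45 (45%), PC3 0.06 (6%);  cumulative: 0.49, 0.94, 1


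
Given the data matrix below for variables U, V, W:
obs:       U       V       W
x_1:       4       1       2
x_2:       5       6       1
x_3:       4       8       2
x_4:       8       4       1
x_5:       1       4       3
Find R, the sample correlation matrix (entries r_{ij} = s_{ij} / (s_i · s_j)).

Step 1 — column means:
  mean(U) = (4 + 5 + 4 + 8 + 1) / 5 = 22/5 = 4.4
  mean(V) = (1 + 6 + 8 + 4 + 4) / 5 = 23/5 = 4.6
  mean(W) = (2 + 1 + 2 + 1 + 3) / 5 = 9/5 = 1.8

Step 2 — sample variances and covariances s[i,j] = (1/(n-1)) · Σ_k (x_{k,i} - mean_i) · (x_{k,j} - mean_j), with n-1 = 4:
  s[U,U] = ((-0.4)·(-0.4) + (0.6)·(0.6) + (-0.4)·(-0.4) + (3.6)·(3.6) + (-3.4)·(-3.4)) / 4 = 25.2/4 = 6.3
  s[U,V] = ((-0.4)·(-3.6) + (0.6)·(1.4) + (-0.4)·(3.4) + (3.6)·(-0.6) + (-3.4)·(-0.6)) / 4 = 0.8/4 = 0.2
  s[U,W] = ((-0.4)·(0.2) + (0.6)·(-0.8) + (-0.4)·(0.2) + (3.6)·(-0.8) + (-3.4)·(1.2)) / 4 = -7.6/4 = -1.9
  s[V,V] = ((-3.6)·(-3.6) + (1.4)·(1.4) + (3.4)·(3.4) + (-0.6)·(-0.6) + (-0.6)·(-0.6)) / 4 = 27.2/4 = 6.8
  s[V,W] = ((-3.6)·(0.2) + (1.4)·(-0.8) + (3.4)·(0.2) + (-0.6)·(-0.8) + (-0.6)·(1.2)) / 4 = -1.4/4 = -0.35
  s[W,W] = ((0.2)·(0.2) + (-0.8)·(-0.8) + (0.2)·(0.2) + (-0.8)·(-0.8) + (1.2)·(1.2)) / 4 = 2.8/4 = 0.7
  Sample standard deviations s_i = √(s[i,i]):
  s(U) = √(6.3) = 2.51
  s(V) = √(6.8) = 2.6077
  s(W) = √(0.7) = 0.8367

Step 3 — r_{ij} = s_{ij} / (s_i · s_j):
  r[U,U] = 1 (diagonal).
  r[U,V] = 0.2 / (2.51 · 2.6077) = 0.2 / 6.5452 = 0.0306
  r[U,W] = -1.9 / (2.51 · 0.8367) = -1.9 / 2.1 = -0.9048
  r[V,V] = 1 (diagonal).
  r[V,W] = -0.35 / (2.6077 · 0.8367) = -0.35 / 2.1817 = -0.1604
  r[W,W] = 1 (diagonal).

R is symmetric with unit diagonal. Assembling:

R = [[1, 0.0306, -0.9048],
 [0.0306, 1, -0.1604],
 [-0.9048, -0.1604, 1]]


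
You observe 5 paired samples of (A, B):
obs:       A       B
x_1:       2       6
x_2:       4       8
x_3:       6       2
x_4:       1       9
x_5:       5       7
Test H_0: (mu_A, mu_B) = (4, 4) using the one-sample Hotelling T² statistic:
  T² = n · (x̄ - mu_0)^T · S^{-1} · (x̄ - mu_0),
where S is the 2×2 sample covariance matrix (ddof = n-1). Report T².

Step 1 — sample mean vector:
  mean(A) = (2 + 4 + 6 + 1 + 5) / 5 = 18/5 = 3.6
  mean(B) = (6 + 8 + 2 + 9 + 7) / 5 = 32/5 = 6.4
  x̄ = (3.6, 6.4),  deviation x̄ - mu_0 = (3.6, 6.4) - (4, 4) = (-0.4, 2.4).

Step 2 — sample covariance matrix, S[i,j] = (1/(n-1)) · Σ_k (x_{k,i} - mean_i) · (x_{k,j} - mean_j), divisor n-1 = 4:
  S[A,A] = ((-1.6)·(-1.6) + (0.4)·(0.4) + (2.4)·(2.4) + (-2.6)·(-2.6) + (1.4)·(1.4)) / 4 = 17.2/4 = 4.3
  S[A,B] = ((-1.6)·(-0.4) + (0.4)·(1.6) + (2.4)·(-4.4) + (-2.6)·(2.6) + (1.4)·(0.6)) / 4 = -15.2/4 = -3.8
  S[B,B] = ((-0.4)·(-0.4) + (1.6)·(1.6) + (-4.4)·(-4.4) + (2.6)·(2.6) + (0.6)·(0.6)) / 4 = 29.2/4 = 7.3
  S = [[4.3, -3.8],
 [-3.8, 7.3]].

Step 3 — invert S. det(S) = 4.3·7.3 - (-3.8)² = 16.95.
  S^{-1} = (1/det) · [[d, -b], [-b, a]] = [[0.4307, 0.2242],
 [0.2242, 0.2537]].

Step 4 — quadratic form (x̄ - mu_0)^T · S^{-1} · (x̄ - mu_0):
  S^{-1} · (x̄ - mu_0) = (0.3658, 0.5192),
  (x̄ - mu_0)^T · [...] = (-0.4)·(0.3658) + (2.4)·(0.5192) = 1.0997.

Step 5 — scale by n: T² = 5 · 1.0997 = 5.4985.

T² ≈ 5.4985


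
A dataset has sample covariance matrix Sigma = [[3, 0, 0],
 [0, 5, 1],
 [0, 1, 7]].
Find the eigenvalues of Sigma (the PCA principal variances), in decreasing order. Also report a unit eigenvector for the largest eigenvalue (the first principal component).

Step 1 — characteristic polynomial p(λ) = det(λI - Sigma) = λ³ - tr·λ² + c_1·λ - det, where tr = trace, c_1 = sum of the principal 2×2 minors, det = det(Sigma):
  tr = 3 + 5 + 7 = 15,
  c_1 = (3·5 - (0)²) + (3·7 - (0)²) + (5·7 - (1)²) = 15 + 21 + 34 = 70,
  det = 3·(5·7 - (1)²) - (0)·((0)·7 - (1)·(0)) + (0)·((0)·(1) - 5·(0)) = 3·(34) - (0)·(0) + (0)·(0) = 102.
  So p(λ) = λ³ - 15λ² + 70λ - 102.
Step 2 — look for an integer root (rational root theorem: any rational root is an integer divisor of 102). Testing λ = 3:
  p(3) = 27 - 135 + 210 - 102 = 0  ✓
  Dividing out (λ - 3): p(λ) = (λ - 3)(λ² - 12λ + 34).
Step 3 — remaining eigenvalues from the quadratic λ² - 12λ + 34 = 0:
  Δ = 12² - 4·34 = 144 - 136 = 8,  λ = (12 ± √8)/2 = (12 ± 2.8284)/2 ≈ 7.4142 or 4.5858.
  Sorted: λ_1 = 7.4142,  λ_2 = 4.5858,  λ_3 = 3  (check: sum = 15 = tr ✓).

Step 4 — unit eigenvector for λ_1 ≈ 7.4142: v spans the null space of (Sigma - λ_1 I), whose rows are
  r_1 = (-4.4142, 0, 0),  r_2 = (0, -2.4142, 1),  r_3 = (0, 1, -0.4142).
  v is orthogonal to every row, so take v ∝ r_1 × r_2 = ((0)·(1) - (0)·(-2.4142), (0)·(0) - (-4.4142)·(1), (-4.4142)·(-2.4142) - (0)·(0)) ≈ (0, 4.4142, 10.6569).
  Let u = (0, 4.4142, 10.6569).
  ||u|| = √((0)² + (4.4142)² + (10.6569)²) = √(133.0538) ≈ 11.5349,  v_1 = u/||u|| ≈ (0, 0.3827, 0.9239) (||v_1|| = 1).

λ_1 = 7.4142,  λ_2 = 4.5858,  λ_3 = 3;  v_1 ≈ (0, 0.3827, 0.9239)


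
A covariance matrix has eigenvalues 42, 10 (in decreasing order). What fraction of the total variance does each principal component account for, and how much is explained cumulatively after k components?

Step 1 — total variance = trace(Sigma) = Σ λ_i = 42 + 10 = 52.

Step 2 — fraction explained by component i = λ_i / Σ λ:
  PC1: 42/52 = 0.8077
  PC2: 10/52 = 0.1923

Step 3 — cumulative fraction after k components = (λ_1 + ... + λ_k) / Σ λ:
  k = 1: 42/52 = 0.8077
  k = 2: (42 + 10)/52 = 52/52 = 1

Summary (fraction, with percent):

explained: PC1 0.8077 (80.77%), PC2 0.1923 (19.23%);  cumulative: 0.8077, 1


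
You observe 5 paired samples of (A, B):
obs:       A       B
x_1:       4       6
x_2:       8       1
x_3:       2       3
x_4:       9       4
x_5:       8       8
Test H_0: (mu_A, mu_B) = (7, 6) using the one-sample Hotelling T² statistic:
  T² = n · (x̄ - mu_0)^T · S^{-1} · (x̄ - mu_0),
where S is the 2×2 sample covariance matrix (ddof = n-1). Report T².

Step 1 — sample mean vector:
  mean(A) = (4 + 8 + 2 + 9 + 8) / 5 = 31/5 = 6.2
  mean(B) = (6 + 1 + 3 + 4 + 8) / 5 = 22/5 = 4.4
  x̄ = (6.2, 4.4),  deviation x̄ - mu_0 = (6.2, 4.4) - (7, 6) = (-0.8, -1.6).

Step 2 — sample covariance matrix, S[i,j] = (1/(n-1)) · Σ_k (x_{k,i} - mean_i) · (x_{k,j} - mean_j), divisor n-1 = 4:
  S[A,A] = ((-2.2)·(-2.2) + (1.8)·(1.8) + (-4.2)·(-4.2) + (2.8)·(2.8) + (1.8)·(1.8)) / 4 = 36.8/4 = 9.2
  S[A,B] = ((-2.2)·(1.6) + (1.8)·(-3.4) + (-4.2)·(-1.4) + (2.8)·(-0.4) + (1.8)·(3.6)) / 4 = 1.6/4 = 0.4
  S[B,B] = ((1.6)·(1.6) + (-3.4)·(-3.4) + (-1.4)·(-1.4) + (-0.4)·(-0.4) + (3.6)·(3.6)) / 4 = 29.2/4 = 7.3
  S = [[9.2, 0.4],
 [0.4, 7.3]].

Step 3 — invert S. det(S) = 9.2·7.3 - (0.4)² = 67.
  S^{-1} = (1/det) · [[d, -b], [-b, a]] = [[0.109, -0.006],
 [-0.006, 0.1373]].

Step 4 — quadratic form (x̄ - mu_0)^T · S^{-1} · (x̄ - mu_0):
  S^{-1} · (x̄ - mu_0) = (-0.0776, -0.2149),
  (x̄ - mu_0)^T · [...] = (-0.8)·(-0.0776) + (-1.6)·(-0.2149) = 0.406.

Step 5 — scale by n: T² = 5 · 0.406 = 2.0299.

T² ≈ 2.0299


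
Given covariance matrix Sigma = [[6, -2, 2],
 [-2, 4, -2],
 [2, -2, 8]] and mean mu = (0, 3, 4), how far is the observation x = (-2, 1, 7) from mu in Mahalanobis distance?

Step 1 — centre the observation: (x - mu) = (-2, -2, 3).

Step 2 — invert Sigma (cofactor / det for 3×3, or solve directly):
  Sigma^{-1} = [[0.2059, 0.0882, -0.0294],
 [0.0882, 0.3235, 0.0588],
 [-0.0294, 0.0588, 0.1471]].

Step 3 — form the quadratic (x - mu)^T · Sigma^{-1} · (x - mu):
  Sigma^{-1} · (x - mu) = (-0.6765, -0.6471, 0.3824).
  (x - mu)^T · [Sigma^{-1} · (x - mu)] = (-2)·(-0.6765) + (-2)·(-0.6471) + (3)·(0.3824) = 3.7941.

Step 4 — take square root: d = √(3.7941) ≈ 1.9478.

d(x, mu) = √(3.7941) ≈ 1.9478


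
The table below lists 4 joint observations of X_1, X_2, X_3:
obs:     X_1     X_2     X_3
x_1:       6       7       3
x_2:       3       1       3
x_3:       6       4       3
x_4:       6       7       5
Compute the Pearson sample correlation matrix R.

Step 1 — column means:
  mean(X_1) = (6 + 3 + 6 + 6) / 4 = 21/4 = 5.25
  mean(X_2) = (7 + 1 + 4 + 7) / 4 = 19/4 = 4.75
  mean(X_3) = (3 + 3 + 3 + 5) / 4 = 14/4 = 3.5

Step 2 — sample variances and covariances s[i,j] = (1/(n-1)) · Σ_k (x_{k,i} - mean_i) · (x_{k,j} - mean_j), with n-1 = 3:
  s[X_1,X_1] = ((0.75)·(0.75) + (-2.25)·(-2.25) + (0.75)·(0.75) + (0.75)·(0.75)) / 3 = 6.75/3 = 2.25
  s[X_1,X_2] = ((0.75)·(2.25) + (-2.25)·(-3.75) + (0.75)·(-0.75) + (0.75)·(2.25)) / 3 = 11.25/3 = 3.75
  s[X_1,X_3] = ((0.75)·(-0.5) + (-2.25)·(-0.5) + (0.75)·(-0.5) + (0.75)·(1.5)) / 3 = 1.5/3 = 0.5
  s[X_2,X_2] = ((2.25)·(2.25) + (-3.75)·(-3.75) + (-0.75)·(-0.75) + (2.25)·(2.25)) / 3 = 24.75/3 = 8.25
  s[X_2,X_3] = ((2.25)·(-0.5) + (-3.75)·(-0.5) + (-0.75)·(-0.5) + (2.25)·(1.5)) / 3 = 4.5/3 = 1.5
  s[X_3,X_3] = ((-0.5)·(-0.5) + (-0.5)·(-0.5) + (-0.5)·(-0.5) + (1.5)·(1.5)) / 3 = 3/3 = 1
  Sample standard deviations s_i = √(s[i,i]):
  s(X_1) = √(2.25) = 1.5
  s(X_2) = √(8.25) = 2.8723
  s(X_3) = √(1) = 1

Step 3 — r_{ij} = s_{ij} / (s_i · s_j):
  r[X_1,X_1] = 1 (diagonal).
  r[X_1,X_2] = 3.75 / (1.5 · 2.8723) = 3.75 / 4.3084 = 0.8704
  r[X_1,X_3] = 0.5 / (1.5 · 1) = 0.5 / 1.5 = 0.3333
  r[X_2,X_2] = 1 (diagonal).
  r[X_2,X_3] = 1.5 / (2.8723 · 1) = 1.5 / 2.8723 = 0.5222
  r[X_3,X_3] = 1 (diagonal).

R is symmetric with unit diagonal. Assembling:

R = [[1, 0.8704, 0.3333],
 [0.8704, 1, 0.5222],
 [0.3333, 0.5222, 1]]


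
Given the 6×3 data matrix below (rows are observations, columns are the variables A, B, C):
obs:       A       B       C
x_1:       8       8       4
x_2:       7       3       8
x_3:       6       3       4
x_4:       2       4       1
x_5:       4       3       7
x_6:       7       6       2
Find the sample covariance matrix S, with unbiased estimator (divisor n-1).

Step 1 — column means:
  mean(A) = (8 + 7 + 6 + 2 + 4 + 7) / 6 = 34/6 = 5.6667
  mean(B) = (8 + 3 + 3 + 4 + 3 + 6) / 6 = 27/6 = 4.5
  mean(C) = (4 + 8 + 4 + 1 + 7 + 2) / 6 = 26/6 = 4.3333

Step 2 — sample covariance S[i,j] = (1/(n-1)) · Σ_k (x_{k,i} - mean_i) · (x_{k,j} - mean_j), with n-1 = 5.
  S[A,A] = ((2.3333)·(2.3333) + (1.3333)·(1.3333) + (0.3333)·(0.3333) + (-3.6667)·(-3.6667) + (-1.6667)·(-1.6667) + (1.3333)·(1.3333)) / 5 = 25.3333/5 = 5.0667
  S[A,B] = ((2.3333)·(3.5) + (1.3333)·(-1.5) + (0.3333)·(-1.5) + (-3.6667)·(-0.5) + (-1.6667)·(-1.5) + (1.3333)·(1.5)) / 5 = 12/5 = 2.4
  S[A,C] = ((2.3333)·(-0.3333) + (1.3333)·(3.6667) + (0.3333)·(-0.3333) + (-3.6667)·(-3.3333) + (-1.6667)·(2.6667) + (1.3333)·(-2.3333)) / 5 = 8.6667/5 = 1.7333
  S[B,B] = ((3.5)·(3.5) + (-1.5)·(-1.5) + (-1.5)·(-1.5) + (-0.5)·(-0.5) + (-1.5)·(-1.5) + (1.5)·(1.5)) / 5 = 21.5/5 = 4.3
  S[B,C] = ((3.5)·(-0.3333) + (-1.5)·(3.6667) + (-1.5)·(-0.3333) + (-0.5)·(-3.3333) + (-1.5)·(2.6667) + (1.5)·(-2.3333)) / 5 = -12/5 = -2.4
  S[C,C] = ((-0.3333)·(-0.3333) + (3.6667)·(3.6667) + (-0.3333)·(-0.3333) + (-3.3333)·(-3.3333) + (2.6667)·(2.6667) + (-2.3333)·(-2.3333)) / 5 = 37.3333/5 = 7.4667

S is symmetric (S[j,i] = S[i,j]). Assembling:

S = [[5.0667, 2.4, 1.7333],
 [2.4, 4.3, -2.4],
 [1.7333, -2.4, 7.4667]]


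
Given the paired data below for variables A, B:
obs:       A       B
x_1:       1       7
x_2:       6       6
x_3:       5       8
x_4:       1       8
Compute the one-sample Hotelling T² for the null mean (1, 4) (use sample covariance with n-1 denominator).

Step 1 — sample mean vector:
  mean(A) = (1 + 6 + 5 + 1) / 4 = 13/4 = 3.25
  mean(B) = (7 + 6 + 8 + 8) / 4 = 29/4 = 7.25
  x̄ = (3.25, 7.25),  deviation x̄ - mu_0 = (3.25, 7.25) - (1, 4) = (2.25, 3.25).

Step 2 — sample covariance matrix, S[i,j] = (1/(n-1)) · Σ_k (x_{k,i} - mean_i) · (x_{k,j} - mean_j), divisor n-1 = 3:
  S[A,A] = ((-2.25)·(-2.25) + (2.75)·(2.75) + (1.75)·(1.75) + (-2.25)·(-2.25)) / 3 = 20.75/3 = 6.9167
  S[A,B] = ((-2.25)·(-0.25) + (2.75)·(-1.25) + (1.75)·(0.75) + (-2.25)·(0.75)) / 3 = -3.25/3 = -1.0833
  S[B,B] = ((-0.25)·(-0.25) + (-1.25)·(-1.25) + (0.75)·(0.75) + (0.75)·(0.75)) / 3 = 2.75/3 = 0.9167
  S = [[6.9167, -1.0833],
 [-1.0833, 0.9167]].

Step 3 — invert S. det(S) = 6.9167·0.9167 - (-1.0833)² = 5.1667.
  S^{-1} = (1/det) · [[d, -b], [-b, a]] = [[0.1774, 0.2097],
 [0.2097, 1.3387]].

Step 4 — quadratic form (x̄ - mu_0)^T · S^{-1} · (x̄ - mu_0):
  S^{-1} · (x̄ - mu_0) = (1.0806, 4.8226),
  (x̄ - mu_0)^T · [...] = (2.25)·(1.0806) + (3.25)·(4.8226) = 18.1048.

Step 5 — scale by n: T² = 4 · 18.1048 = 72.4194.

T² ≈ 72.4194


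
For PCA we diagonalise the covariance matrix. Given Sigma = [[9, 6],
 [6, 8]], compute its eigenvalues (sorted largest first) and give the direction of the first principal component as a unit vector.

Step 1 — characteristic polynomial of 2×2 Sigma:
  det(Sigma - λI) = λ² - trace · λ + det = 0.
  trace = 9 + 8 = 17, det = 9·8 - (6)² = 36.
Step 2 — discriminant:
  Δ = trace² - 4·det = 289 - 144 = 145.
Step 3 — eigenvalues:
  λ = (trace ± √Δ)/2 = (17 ± 12.0416)/2,
  λ_1 = 14.5208,  λ_2 = 2.4792.

Step 4 — unit eigenvector for λ_1: solve (Sigma - λ_1 I)v = 0. First row:
  (9 - 14.5208)·v_x + (6)·v_y = 0, i.e. (-5.5208)·v_x + (6)·v_y = 0,
  so v ∝ (b, λ_1 - a) = (6, 5.5208) = u.
  ||u|| = √((6)² + (5.5208)²) = √(66.4792) ≈ 8.1535,
  v_1 = u/||u|| ≈ (0.7359, 0.6771) (||v_1|| = 1).

λ_1 = 14.5208,  λ_2 = 2.4792;  v_1 ≈ (0.7359, 0.6771)


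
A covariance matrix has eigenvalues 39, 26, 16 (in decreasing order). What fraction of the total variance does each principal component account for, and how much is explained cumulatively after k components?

Step 1 — total variance = trace(Sigma) = Σ λ_i = 39 + 26 + 16 = 81.

Step 2 — fraction explained by component i = λ_i / Σ λ:
  PC1: 39/81 = 0.4815
  PC2: 26/81 = 0.321
  PC3: 16/81 = 0.1975

Step 3 — cumulative fraction after k components = (λ_1 + ... + λ_k) / Σ λ:
  k = 1: 39/81 = 0.4815
  k = 2: (39 + 26)/81 = 65/81 = 0.8025
  k = 3: (39 + 26 + 16)/81 = 81/81 = 1

Summary (fraction, with percent):

explained: PC1 0.4815 (48.15%), PC2 0.321 (32.1%), PC3 0.1975 (19.75%);  cumulative: 0.4815, 0.8025, 1


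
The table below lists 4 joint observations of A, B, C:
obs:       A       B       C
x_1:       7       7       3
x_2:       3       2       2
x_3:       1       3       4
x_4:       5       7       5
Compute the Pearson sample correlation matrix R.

Step 1 — column means:
  mean(A) = (7 + 3 + 1 + 5) / 4 = 16/4 = 4
  mean(B) = (7 + 2 + 3 + 7) / 4 = 19/4 = 4.75
  mean(C) = (3 + 2 + 4 + 5) / 4 = 14/4 = 3.5

Step 2 — sample variances and covariances s[i,j] = (1/(n-1)) · Σ_k (x_{k,i} - mean_i) · (x_{k,j} - mean_j), with n-1 = 3:
  s[A,A] = ((3)·(3) + (-1)·(-1) + (-3)·(-3) + (1)·(1)) / 3 = 20/3 = 6.6667
  s[A,B] = ((3)·(2.25) + (-1)·(-2.75) + (-3)·(-1.75) + (1)·(2.25)) / 3 = 17/3 = 5.6667
  s[A,C] = ((3)·(-0.5) + (-1)·(-1.5) + (-3)·(0.5) + (1)·(1.5)) / 3 = 0/3 = 0
  s[B,B] = ((2.25)·(2.25) + (-2.75)·(-2.75) + (-1.75)·(-1.75) + (2.25)·(2.25)) / 3 = 20.75/3 = 6.9167
  s[B,C] = ((2.25)·(-0.5) + (-2.75)·(-1.5) + (-1.75)·(0.5) + (2.25)·(1.5)) / 3 = 5.5/3 = 1.8333
  s[C,C] = ((-0.5)·(-0.5) + (-1.5)·(-1.5) + (0.5)·(0.5) + (1.5)·(1.5)) / 3 = 5/3 = 1.6667
  Sample standard deviations s_i = √(s[i,i]):
  s(A) = √(6.6667) = 2.582
  s(B) = √(6.9167) = 2.63
  s(C) = √(1.6667) = 1.291

Step 3 — r_{ij} = s_{ij} / (s_i · s_j):
  r[A,A] = 1 (diagonal).
  r[A,B] = 5.6667 / (2.582 · 2.63) = 5.6667 / 6.7905 = 0.8345
  r[A,C] = 0 / (2.582 · 1.291) = 0 / 3.3333 = 0
  r[B,B] = 1 (diagonal).
  r[B,C] = 1.8333 / (2.63 · 1.291) = 1.8333 / 3.3953 = 0.54
  r[C,C] = 1 (diagonal).

R is symmetric with unit diagonal. Assembling:

R = [[1, 0.8345, 0],
 [0.8345, 1, 0.54],
 [0, 0.54, 1]]


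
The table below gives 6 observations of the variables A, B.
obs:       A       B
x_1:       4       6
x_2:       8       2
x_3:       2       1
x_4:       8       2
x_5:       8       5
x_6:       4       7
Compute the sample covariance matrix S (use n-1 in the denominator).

Step 1 — column means:
  mean(A) = (4 + 8 + 2 + 8 + 8 + 4) / 6 = 34/6 = 5.6667
  mean(B) = (6 + 2 + 1 + 2 + 5 + 7) / 6 = 23/6 = 3.8333

Step 2 — sample covariance S[i,j] = (1/(n-1)) · Σ_k (x_{k,i} - mean_i) · (x_{k,j} - mean_j), with n-1 = 5.
  S[A,A] = ((-1.6667)·(-1.6667) + (2.3333)·(2.3333) + (-3.6667)·(-3.6667) + (2.3333)·(2.3333) + (2.3333)·(2.3333) + (-1.6667)·(-1.6667)) / 5 = 35.3333/5 = 7.0667
  S[A,B] = ((-1.6667)·(2.1667) + (2.3333)·(-1.8333) + (-3.6667)·(-2.8333) + (2.3333)·(-1.8333) + (2.3333)·(1.1667) + (-1.6667)·(3.1667)) / 5 = -4.3333/5 = -0.8667
  S[B,B] = ((2.1667)·(2.1667) + (-1.8333)·(-1.8333) + (-2.8333)·(-2.8333) + (-1.8333)·(-1.8333) + (1.1667)·(1.1667) + (3.1667)·(3.1667)) / 5 = 30.8333/5 = 6.1667

S is symmetric (S[j,i] = S[i,j]). Assembling:

S = [[7.0667, -0.8667],
 [-0.8667, 6.1667]]


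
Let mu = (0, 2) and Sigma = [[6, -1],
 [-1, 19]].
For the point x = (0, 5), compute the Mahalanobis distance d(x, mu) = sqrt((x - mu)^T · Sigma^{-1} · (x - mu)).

Step 1 — centre the observation: (x - mu) = (0, 3).

Step 2 — invert Sigma. det(Sigma) = 6·19 - (-1)² = 113.
  Sigma^{-1} = (1/det) · [[d, -b], [-b, a]] = [[0.1681, 0.0088],
 [0.0088, 0.0531]].

Step 3 — form the quadratic (x - mu)^T · Sigma^{-1} · (x - mu):
  Sigma^{-1} · (x - mu) = (0.0265, 0.1593).
  (x - mu)^T · [Sigma^{-1} · (x - mu)] = (0)·(0.0265) + (3)·(0.1593) = 0.4779.

Step 4 — take square root: d = √(0.4779) ≈ 0.6913.

d(x, mu) = √(0.4779) ≈ 0.6913


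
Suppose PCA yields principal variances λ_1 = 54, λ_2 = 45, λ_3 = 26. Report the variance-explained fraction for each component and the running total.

Step 1 — total variance = trace(Sigma) = Σ λ_i = 54 + 45 + 26 = 125.

Step 2 — fraction explained by component i = λ_i / Σ λ:
  PC1: 54/125 = 0.432
  PC2: 45/125 = 0.36
  PC3: 26/125 = 0.208

Step 3 — cumulative fraction after k components = (λ_1 + ... + λ_k) / Σ λ:
  k = 1: 54/125 = 0.432
  k = 2: (54 + 45)/125 = 99/125 = 0.792
  k = 3: (54 + 45 + 26)/125 = 125/125 = 1

Summary (fraction, with percent):

explained: PC1 0.432 (43.2%), PC2 0.36 (36%), PC3 0.208 (20.8%);  cumulative: 0.432, 0.792, 1


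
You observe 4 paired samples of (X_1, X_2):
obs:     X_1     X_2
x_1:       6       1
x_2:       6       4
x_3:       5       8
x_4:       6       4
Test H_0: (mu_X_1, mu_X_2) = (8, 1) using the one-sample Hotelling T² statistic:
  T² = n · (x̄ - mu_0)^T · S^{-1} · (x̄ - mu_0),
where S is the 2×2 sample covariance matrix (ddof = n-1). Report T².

Step 1 — sample mean vector:
  mean(X_1) = (6 + 6 + 5 + 6) / 4 = 23/4 = 5.75
  mean(X_2) = (1 + 4 + 8 + 4) / 4 = 17/4 = 4.25
  x̄ = (5.75, 4.25),  deviation x̄ - mu_0 = (5.75, 4.25) - (8, 1) = (-2.25, 3.25).

Step 2 — sample covariance matrix, S[i,j] = (1/(n-1)) · Σ_k (x_{k,i} - mean_i) · (x_{k,j} - mean_j), divisor n-1 = 3:
  S[X_1,X_1] = ((0.25)·(0.25) + (0.25)·(0.25) + (-0.75)·(-0.75) + (0.25)·(0.25)) / 3 = 0.75/3 = 0.25
  S[X_1,X_2] = ((0.25)·(-3.25) + (0.25)·(-0.25) + (-0.75)·(3.75) + (0.25)·(-0.25)) / 3 = -3.75/3 = -1.25
  S[X_2,X_2] = ((-3.25)·(-3.25) + (-0.25)·(-0.25) + (3.75)·(3.75) + (-0.25)·(-0.25)) / 3 = 24.75/3 = 8.25
  S = [[0.25, -1.25],
 [-1.25, 8.25]].

Step 3 — invert S. det(S) = 0.25·8.25 - (-1.25)² = 0.5.
  S^{-1} = (1/det) · [[d, -b], [-b, a]] = [[16.5, 2.5],
 [2.5, 0.5]].

Step 4 — quadratic form (x̄ - mu_0)^T · S^{-1} · (x̄ - mu_0):
  S^{-1} · (x̄ - mu_0) = (-29, -4),
  (x̄ - mu_0)^T · [...] = (-2.25)·(-29) + (3.25)·(-4) = 52.25.

Step 5 — scale by n: T² = 4 · 52.25 = 209.

T² ≈ 209


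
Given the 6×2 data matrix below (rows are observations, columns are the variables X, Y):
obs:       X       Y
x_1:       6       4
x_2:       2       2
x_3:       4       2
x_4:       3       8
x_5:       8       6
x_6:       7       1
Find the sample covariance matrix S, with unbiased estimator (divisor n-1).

Step 1 — column means:
  mean(X) = (6 + 2 + 4 + 3 + 8 + 7) / 6 = 30/6 = 5
  mean(Y) = (4 + 2 + 2 + 8 + 6 + 1) / 6 = 23/6 = 3.8333

Step 2 — sample covariance S[i,j] = (1/(n-1)) · Σ_k (x_{k,i} - mean_i) · (x_{k,j} - mean_j), with n-1 = 5.
  S[X,X] = ((1)·(1) + (-3)·(-3) + (-1)·(-1) + (-2)·(-2) + (3)·(3) + (2)·(2)) / 5 = 28/5 = 5.6
  S[X,Y] = ((1)·(0.1667) + (-3)·(-1.8333) + (-1)·(-1.8333) + (-2)·(4.1667) + (3)·(2.1667) + (2)·(-2.8333)) / 5 = 0/5 = 0
  S[Y,Y] = ((0.1667)·(0.1667) + (-1.8333)·(-1.8333) + (-1.8333)·(-1.8333) + (4.1667)·(4.1667) + (2.1667)·(2.1667) + (-2.8333)·(-2.8333)) / 5 = 36.8333/5 = 7.3667

S is symmetric (S[j,i] = S[i,j]). Assembling:

S = [[5.6, 0],
 [0, 7.3667]]


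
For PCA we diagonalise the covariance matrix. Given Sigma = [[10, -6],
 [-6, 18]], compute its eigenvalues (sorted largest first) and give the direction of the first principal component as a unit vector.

Step 1 — characteristic polynomial of 2×2 Sigma:
  det(Sigma - λI) = λ² - trace · λ + det = 0.
  trace = 10 + 18 = 28, det = 10·18 - (-6)² = 144.
Step 2 — discriminant:
  Δ = trace² - 4·det = 784 - 576 = 208.
Step 3 — eigenvalues:
  λ = (trace ± √Δ)/2 = (28 ± 14.4222)/2,
  λ_1 = 21.2111,  λ_2 = 6.7889.

Step 4 — unit eigenvector for λ_1: solve (Sigma - λ_1 I)v = 0. First row:
  (10 - 21.2111)·v_x + (-6)·v_y = 0, i.e. (-11.2111)·v_x + (-6)·v_y = 0,
  so v ∝ (b, λ_1 - a) = (-6, 11.2111); multiply by -1 so the first entry is positive: u = (6, -11.2111).
  ||u|| = √((6)² + (-11.2111)²) = √(161.6888) ≈ 12.7157,
  v_1 = u/||u|| ≈ (0.4719, -0.8817) (||v_1|| = 1).

λ_1 = 21.2111,  λ_2 = 6.7889;  v_1 ≈ (0.4719, -0.8817)


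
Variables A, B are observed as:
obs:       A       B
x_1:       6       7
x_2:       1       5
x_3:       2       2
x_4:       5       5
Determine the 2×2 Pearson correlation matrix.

Step 1 — column means:
  mean(A) = (6 + 1 + 2 + 5) / 4 = 14/4 = 3.5
  mean(B) = (7 + 5 + 2 + 5) / 4 = 19/4 = 4.75

Step 2 — sample variances and covariances s[i,j] = (1/(n-1)) · Σ_k (x_{k,i} - mean_i) · (x_{k,j} - mean_j), with n-1 = 3:
  s[A,A] = ((2.5)·(2.5) + (-2.5)·(-2.5) + (-1.5)·(-1.5) + (1.5)·(1.5)) / 3 = 17/3 = 5.6667
  s[A,B] = ((2.5)·(2.25) + (-2.5)·(0.25) + (-1.5)·(-2.75) + (1.5)·(0.25)) / 3 = 9.5/3 = 3.1667
  s[B,B] = ((2.25)·(2.25) + (0.25)·(0.25) + (-2.75)·(-2.75) + (0.25)·(0.25)) / 3 = 12.75/3 = 4.25
  Sample standard deviations s_i = √(s[i,i]):
  s(A) = √(5.6667) = 2.3805
  s(B) = √(4.25) = 2.0616

Step 3 — r_{ij} = s_{ij} / (s_i · s_j):
  r[A,A] = 1 (diagonal).
  r[A,B] = 3.1667 / (2.3805 · 2.0616) = 3.1667 / 4.9075 = 0.6453
  r[B,B] = 1 (diagonal).

R is symmetric with unit diagonal. Assembling:

R = [[1, 0.6453],
 [0.6453, 1]]
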